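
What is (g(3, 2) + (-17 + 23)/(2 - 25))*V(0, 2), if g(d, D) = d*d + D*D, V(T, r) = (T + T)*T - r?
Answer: -586/23 ≈ -25.478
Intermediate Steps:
V(T, r) = -r + 2*T² (V(T, r) = (2*T)*T - r = 2*T² - r = -r + 2*T²)
g(d, D) = D² + d² (g(d, D) = d² + D² = D² + d²)
(g(3, 2) + (-17 + 23)/(2 - 25))*V(0, 2) = ((2² + 3²) + (-17 + 23)/(2 - 25))*(-1*2 + 2*0²) = ((4 + 9) + 6/(-23))*(-2 + 2*0) = (13 + 6*(-1/23))*(-2 + 0) = (13 - 6/23)*(-2) = (293/23)*(-2) = -586/23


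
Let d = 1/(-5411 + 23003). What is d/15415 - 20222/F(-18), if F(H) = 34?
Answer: -2741907855463/4610071560 ≈ -594.76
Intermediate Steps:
d = 1/17592 ≈ 5.6844e-5
d/15415 - 20222/F(-18) = (1/17592)/15415 - 20222/34 = (1/17592)*(1/15415) - 20222*1/34 = 1/271180680 - 10111/17 = -2741907855463/4610071560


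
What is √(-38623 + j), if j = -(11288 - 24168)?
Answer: I*√25743 ≈ 160.45*I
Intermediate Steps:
j = 12880 (j = -1*(-12880) = 12880)
√(-38623 + j) = √(-38623 + 12880) = √(-25743) = I*√25743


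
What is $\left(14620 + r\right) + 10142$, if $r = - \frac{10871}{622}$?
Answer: $\frac{15391093}{622} \approx 24745.0$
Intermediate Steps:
$r = - \frac{10871}{622}$ ($r = \left(-10871\right) \frac{1}{622} = - \frac{10871}{622} \approx -17.477$)
$\left(14620 + r\right) + 10142 = \left(14620 - \frac{10871}{622}\right) + 10142 = \frac{9082769}{622} + 10142 = \frac{15391093}{622}$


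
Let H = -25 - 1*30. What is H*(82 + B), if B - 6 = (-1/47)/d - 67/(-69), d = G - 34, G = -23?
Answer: -301518250/61617 ≈ -4893.4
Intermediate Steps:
H = -55 (H = -25 - 30 = -55)
d = -57 (d = -23 - 34 = -57)
B = 429556/61617 (B = 6 + (-1/47/(-57) - 67/(-69)) = 6 + (-1*1/47*(-1/57) - 67*(-1/69)) = 6 + (-1/47*(-1/57) + 67/69) = 6 + (1/2679 + 67/69) = 6 + 59854/61617 = 429556/61617 ≈ 6.9714)
H*(82 + B) = -55*(82 + 429556/61617) = -55*5482150/61617 = -301518250/61617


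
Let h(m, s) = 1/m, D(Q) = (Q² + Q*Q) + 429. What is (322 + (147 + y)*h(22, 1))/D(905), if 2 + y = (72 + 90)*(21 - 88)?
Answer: -3625/36046538 ≈ -0.00010056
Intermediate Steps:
D(Q) = 429 + 2*Q² (D(Q) = (Q² + Q²) + 429 = 2*Q² + 429 = 429 + 2*Q²)
y = -10856 (y = -2 + (72 + 90)*(21 - 88) = -2 + 162*(-67) = -2 - 10854 = -10856)
(322 + (147 + y)*h(22, 1))/D(905) = (322 + (147 - 10856)/22)/(429 + 2*905²) = (322 - 10709*1/22)/(429 + 2*819025) = (322 - 10709/22)/(429 + 1638050) = -3625/22/1638479 = -3625/22*1/1638479 = -3625/36046538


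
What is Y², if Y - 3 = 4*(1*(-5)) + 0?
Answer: 289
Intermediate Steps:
Y = -17 (Y = 3 + (4*(1*(-5)) + 0) = 3 + (4*(-5) + 0) = 3 + (-20 + 0) = 3 - 20 = -17)
Y² = (-17)² = 289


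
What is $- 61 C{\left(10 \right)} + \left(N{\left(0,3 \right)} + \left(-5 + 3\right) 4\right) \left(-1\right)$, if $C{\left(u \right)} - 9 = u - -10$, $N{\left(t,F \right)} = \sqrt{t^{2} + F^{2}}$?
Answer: $-1764$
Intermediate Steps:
$N{\left(t,F \right)} = \sqrt{F^{2} + t^{2}}$
$C{\left(u \right)} = 19 + u$ ($C{\left(u \right)} = 9 + \left(u - -10\right) = 9 + \left(u + 10\right) = 9 + \left(10 + u\right) = 19 + u$)
$- 61 C{\left(10 \right)} + \left(N{\left(0,3 \right)} + \left(-5 + 3\right) 4\right) \left(-1\right) = - 61 \left(19 + 10\right) + \left(\sqrt{3^{2} + 0^{2}} + \left(-5 + 3\right) 4\right) \left(-1\right) = \left(-61\right) 29 + \left(\sqrt{9 + 0} - 8\right) \left(-1\right) = -1769 + \left(\sqrt{9} - 8\right) \left(-1\right) = -1769 + \left(3 - 8\right) \left(-1\right) = -1769 - -5 = -1769 + 5 = -1764$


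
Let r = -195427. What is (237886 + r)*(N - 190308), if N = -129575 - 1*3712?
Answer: -13739520105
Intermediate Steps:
N = -133287 (N = -129575 - 3712 = -133287)
(237886 + r)*(N - 190308) = (237886 - 195427)*(-133287 - 190308) = 42459*(-323595) = -13739520105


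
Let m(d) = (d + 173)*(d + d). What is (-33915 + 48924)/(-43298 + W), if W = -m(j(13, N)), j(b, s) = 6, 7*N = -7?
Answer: -15009/45446 ≈ -0.33026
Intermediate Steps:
N = -1 (N = (⅐)*(-7) = -1)
m(d) = 2*d*(173 + d) (m(d) = (173 + d)*(2*d) = 2*d*(173 + d))
W = -2148 (W = -2*6*(173 + 6) = -2*6*179 = -1*2148 = -2148)
(-33915 + 48924)/(-43298 + W) = (-33915 + 48924)/(-43298 - 2148) = 15009/(-45446) = 15009*(-1/45446) = -15009/45446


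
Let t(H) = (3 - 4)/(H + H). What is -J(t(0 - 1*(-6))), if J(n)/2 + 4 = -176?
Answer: 360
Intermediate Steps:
t(H) = -1/(2*H)
J(n) = -360 (J(n) = -8 + 2*(-176) = -8 - 352 = -360)
-J(t(0 - 1*(-6))) = -1*(-360) = 360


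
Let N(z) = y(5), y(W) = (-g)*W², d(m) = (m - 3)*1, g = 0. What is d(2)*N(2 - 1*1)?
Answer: 0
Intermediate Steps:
d(m) = -3 + m (d(m) = (-3 + m)*1 = -3 + m)
y(W) = 0 (y(W) = (-1*0)*W² = 0*W² = 0)
N(z) = 0
d(2)*N(2 - 1*1) = (-3 + 2)*0 = -1*0 = 0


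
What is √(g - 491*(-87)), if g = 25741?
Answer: √68458 ≈ 261.64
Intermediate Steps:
√(g - 491*(-87)) = √(25741 - 491*(-87)) = √(25741 + 42717) = √68458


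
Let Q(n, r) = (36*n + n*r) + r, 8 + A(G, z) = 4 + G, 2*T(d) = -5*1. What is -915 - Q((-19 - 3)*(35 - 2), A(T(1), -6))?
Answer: 41017/2 ≈ 20509.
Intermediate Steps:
T(d) = -5/2 (T(d) = (-5*1)/2 = (1/2)*(-5) = -5/2)
A(G, z) = -4 + G (A(G, z) = -8 + (4 + G) = -4 + G)
Q(n, r) = r + 36*n + n*r
-915 - Q((-19 - 3)*(35 - 2), A(T(1), -6)) = -915 - ((-4 - 5/2) + 36*((-19 - 3)*(35 - 2)) + ((-19 - 3)*(35 - 2))*(-4 - 5/2)) = -915 - (-13/2 + 36*(-22*33) - 22*33*(-13/2)) = -915 - (-13/2 + 36*(-726) - 726*(-13/2)) = -915 - (-13/2 - 26136 + 4719) = -915 - 1*(-42847/2) = -915 + 42847/2 = 41017/2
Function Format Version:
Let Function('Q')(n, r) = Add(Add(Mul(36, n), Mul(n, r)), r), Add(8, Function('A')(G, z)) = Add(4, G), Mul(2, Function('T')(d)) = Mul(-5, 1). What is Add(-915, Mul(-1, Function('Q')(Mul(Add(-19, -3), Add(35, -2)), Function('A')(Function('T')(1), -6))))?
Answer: Rational(41017, 2) ≈ 20509.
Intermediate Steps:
Function('T')(d) = Rational(-5, 2) (Function('T')(d) = Mul(Rational(1, 2), Mul(-5, 1)) = Mul(Rational(1, 2), -5) = Rational(-5, 2))
Function('A')(G, z) = Add(-4, G) (Function('A')(G, z) = Add(-8, Add(4, G)) = Add(-4, G))
Function('Q')(n, r) = Add(r, Mul(36, n), Mul(n, r))
Add(-915, Mul(-1, Function('Q')(Mul(Add(-19, -3), Add(35, -2)), Function('A')(Function('T')(1), -6)))) = Add(-915, Mul(-1, Add(Add(-4, Rational(-5, 2)), Mul(36, Mul(Add(-19, -3), Add(35, -2))), Mul(Mul(Add(-19, -3), Add(35, -2)), Add(-4, Rational(-5, 2)))))) = Add(-915, Mul(-1, Add(Rational(-13, 2), Mul(36, Mul(-22, 33)), Mul(Mul(-22, 33), Rational(-13, 2))))) = Add(-915, Mul(-1, Add(Rational(-13, 2), Mul(36, -726), Mul(-726, Rational(-13, 2))))) = Add(-915, Mul(-1, Add(Rational(-13, 2), -26136, 4719))) = Add(-915, Mul(-1, Rational(-42847, 2))) = Add(-915, Rational(42847, 2)) = Rational(41017, 2)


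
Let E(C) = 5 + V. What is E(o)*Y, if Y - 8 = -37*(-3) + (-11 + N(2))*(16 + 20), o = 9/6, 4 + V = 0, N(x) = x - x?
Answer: -277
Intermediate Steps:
N(x) = 0
V = -4 (V = -4 + 0 = -4)
o = 3/2 (o = 9*(⅙) = 3/2 ≈ 1.5000)
E(C) = 1 (E(C) = 5 - 4 = 1)
Y = -277 (Y = 8 + (-37*(-3) + (-11 + 0)*(16 + 20)) = 8 + (111 - 11*36) = 8 + (111 - 396) = 8 - 285 = -277)
E(o)*Y = 1*(-277) = -277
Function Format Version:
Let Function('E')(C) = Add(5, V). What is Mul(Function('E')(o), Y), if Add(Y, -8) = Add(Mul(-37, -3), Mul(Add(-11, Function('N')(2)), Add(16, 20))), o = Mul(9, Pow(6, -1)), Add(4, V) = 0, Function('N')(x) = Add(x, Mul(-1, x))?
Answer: -277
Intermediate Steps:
Function('N')(x) = 0
V = -4 (V = Add(-4, 0) = -4)
o = Rational(3, 2) (o = Mul(9, Rational(1, 6)) = Rational(3, 2) ≈ 1.5000)
Function('E')(C) = 1 (Function('E')(C) = Add(5, -4) = 1)
Y = -277 (Y = Add(8, Add(Mul(-37, -3), Mul(Add(-11, 0), Add(16, 20)))) = Add(8, Add(111, Mul(-11, 36))) = Add(8, Add(111, -396)) = Add(8, -285) = -277)
Mul(Function('E')(o), Y) = Mul(1, -277) = -277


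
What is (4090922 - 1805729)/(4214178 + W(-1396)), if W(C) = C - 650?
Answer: 761731/1404044 ≈ 0.54253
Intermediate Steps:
W(C) = -650 + C
(4090922 - 1805729)/(4214178 + W(-1396)) = (4090922 - 1805729)/(4214178 + (-650 - 1396)) = 2285193/(4214178 - 2046) = 2285193/4212132 = 2285193*(1/4212132) = 761731/1404044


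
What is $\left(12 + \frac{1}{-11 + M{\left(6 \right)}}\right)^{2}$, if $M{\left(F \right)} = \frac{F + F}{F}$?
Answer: $\frac{11449}{81} \approx 141.35$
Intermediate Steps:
$M{\left(F \right)} = 2$ ($M{\left(F \right)} = \frac{2 F}{F} = 2$)
$\left(12 + \frac{1}{-11 + M{\left(6 \right)}}\right)^{2} = \left(12 + \frac{1}{-11 + 2}\right)^{2} = \left(12 + \frac{1}{-9}\right)^{2} = \left(12 - \frac{1}{9}\right)^{2} = \left(\frac{107}{9}\right)^{2} = \frac{11449}{81}$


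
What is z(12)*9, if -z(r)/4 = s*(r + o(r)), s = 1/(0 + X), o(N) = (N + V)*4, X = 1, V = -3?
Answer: -1728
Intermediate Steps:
o(N) = -12 + 4*N (o(N) = (N - 3)*4 = (-3 + N)*4 = -12 + 4*N)
s = 1 (s = 1/(0 + 1) = 1/1 = 1)
z(r) = 48 - 20*r (z(r) = -4*(r + (-12 + 4*r)) = -4*(-12 + 5*r) = 48 - 20*r)
z(12)*9 = (48 - 20*12)*9 = (48 - 240)*9 = -192*9 = -1728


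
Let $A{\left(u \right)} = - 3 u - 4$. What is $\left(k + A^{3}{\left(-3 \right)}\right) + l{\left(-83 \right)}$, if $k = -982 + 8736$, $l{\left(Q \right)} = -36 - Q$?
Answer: $7926$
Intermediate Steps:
$A{\left(u \right)} = -4 - 3 u$
$k = 7754$
$\left(k + A^{3}{\left(-3 \right)}\right) + l{\left(-83 \right)} = \left(7754 + \left(-4 - -9\right)^{3}\right) - -47 = \left(7754 + \left(-4 + 9\right)^{3}\right) + \left(-36 + 83\right) = \left(7754 + 5^{3}\right) + 47 = \left(7754 + 125\right) + 47 = 7879 + 47 = 7926$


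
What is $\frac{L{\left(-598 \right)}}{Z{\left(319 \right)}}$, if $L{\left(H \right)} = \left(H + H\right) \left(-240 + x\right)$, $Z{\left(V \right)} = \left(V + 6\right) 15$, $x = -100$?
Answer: $\frac{6256}{75} \approx 83.413$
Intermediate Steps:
$Z{\left(V \right)} = 90 + 15 V$ ($Z{\left(V \right)} = \left(6 + V\right) 15 = 90 + 15 V$)
$L{\left(H \right)} = - 680 H$ ($L{\left(H \right)} = \left(H + H\right) \left(-240 - 100\right) = 2 H \left(-340\right) = - 680 H$)
$\frac{L{\left(-598 \right)}}{Z{\left(319 \right)}} = \frac{\left(-680\right) \left(-598\right)}{90 + 15 \cdot 319} = \frac{406640}{90 + 4785} = \frac{406640}{4875} = 406640 \cdot \frac{1}{4875} = \frac{6256}{75}$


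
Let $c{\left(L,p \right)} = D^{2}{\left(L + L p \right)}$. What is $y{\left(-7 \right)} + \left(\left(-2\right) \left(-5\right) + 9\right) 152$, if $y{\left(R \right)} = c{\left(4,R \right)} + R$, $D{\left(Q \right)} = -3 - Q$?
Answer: $3322$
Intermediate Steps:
$c{\left(L,p \right)} = \left(-3 - L - L p\right)^{2}$ ($c{\left(L,p \right)} = \left(-3 - \left(L + L p\right)\right)^{2} = \left(-3 - L - L p\right)^{2}$)
$y{\left(R \right)} = R + \left(7 + 4 R\right)^{2}$ ($y{\left(R \right)} = \left(3 + 4 \left(1 + R\right)\right)^{2} + R = \left(3 + \left(4 + 4 R\right)\right)^{2} + R = \left(7 + 4 R\right)^{2} + R = R + \left(7 + 4 R\right)^{2}$)
$y{\left(-7 \right)} + \left(\left(-2\right) \left(-5\right) + 9\right) 152 = \left(-7 + \left(7 + 4 \left(-7\right)\right)^{2}\right) + \left(\left(-2\right) \left(-5\right) + 9\right) 152 = \left(-7 + \left(7 - 28\right)^{2}\right) + \left(10 + 9\right) 152 = \left(-7 + \left(-21\right)^{2}\right) + 19 \cdot 152 = \left(-7 + 441\right) + 2888 = 434 + 2888 = 3322$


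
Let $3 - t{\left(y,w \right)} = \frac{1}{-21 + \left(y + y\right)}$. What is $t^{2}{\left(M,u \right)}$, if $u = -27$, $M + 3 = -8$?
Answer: $\frac{16900}{1849} \approx 9.1401$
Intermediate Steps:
$M = -11$ ($M = -3 - 8 = -11$)
$t{\left(y,w \right)} = 3 - \frac{1}{-21 + 2 y}$ ($t{\left(y,w \right)} = 3 - \frac{1}{-21 + \left(y + y\right)} = 3 - \frac{1}{-21 + 2 y}$)
$t^{2}{\left(M,u \right)} = \left(\frac{2 \left(-32 + 3 \left(-11\right)\right)}{-21 + 2 \left(-11\right)}\right)^{2} = \left(\frac{2 \left(-32 - 33\right)}{-21 - 22}\right)^{2} = \left(2 \frac{1}{-43} \left(-65\right)\right)^{2} = \left(2 \left(- \frac{1}{43}\right) \left(-65\right)\right)^{2} = \left(\frac{130}{43}\right)^{2} = \frac{16900}{1849}$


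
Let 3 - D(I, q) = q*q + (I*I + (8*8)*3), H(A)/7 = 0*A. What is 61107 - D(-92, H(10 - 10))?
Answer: 69760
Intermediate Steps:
H(A) = 0 (H(A) = 7*(0*A) = 7*0 = 0)
D(I, q) = -189 - I² - q² (D(I, q) = 3 - (q*q + (I*I + (8*8)*3)) = 3 - (q² + (I² + 64*3)) = 3 - (q² + (I² + 192)) = 3 - (q² + (192 + I²)) = 3 - (192 + I² + q²) = 3 + (-192 - I² - q²) = -189 - I² - q²)
61107 - D(-92, H(10 - 10)) = 61107 - (-189 - 1*(-92)² - 1*0²) = 61107 - (-189 - 1*8464 - 1*0) = 61107 - (-189 - 8464 + 0) = 61107 - 1*(-8653) = 61107 + 8653 = 69760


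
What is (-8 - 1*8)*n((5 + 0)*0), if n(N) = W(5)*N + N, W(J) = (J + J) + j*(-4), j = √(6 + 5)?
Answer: 0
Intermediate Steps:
j = √11 ≈ 3.3166
W(J) = -4*√11 + 2*J (W(J) = (J + J) + √11*(-4) = 2*J - 4*√11 = -4*√11 + 2*J)
n(N) = N + N*(10 - 4*√11) (n(N) = (-4*√11 + 2*5)*N + N = (-4*√11 + 10)*N + N = (10 - 4*√11)*N + N = N*(10 - 4*√11) + N = N + N*(10 - 4*√11))
(-8 - 1*8)*n((5 + 0)*0) = (-8 - 1*8)*(((5 + 0)*0)*(11 - 4*√11)) = (-8 - 8)*((5*0)*(11 - 4*√11)) = -0*(11 - 4*√11) = -16*0 = 0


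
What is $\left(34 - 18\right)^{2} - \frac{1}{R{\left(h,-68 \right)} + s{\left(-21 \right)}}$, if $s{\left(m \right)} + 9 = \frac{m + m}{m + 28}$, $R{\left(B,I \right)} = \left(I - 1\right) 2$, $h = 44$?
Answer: $\frac{39169}{153} \approx 256.01$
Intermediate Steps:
$R{\left(B,I \right)} = -2 + 2 I$ ($R{\left(B,I \right)} = \left(-1 + I\right) 2 = -2 + 2 I$)
$s{\left(m \right)} = -9 + \frac{2 m}{28 + m}$ ($s{\left(m \right)} = -9 + \frac{m + m}{m + 28} = -9 + \frac{2 m}{28 + m}$)
$\left(34 - 18\right)^{2} - \frac{1}{R{\left(h,-68 \right)} + s{\left(-21 \right)}} = \left(34 - 18\right)^{2} - \frac{1}{\left(-2 + 2 \left(-68\right)\right) + \frac{7 \left(-36 - -21\right)}{28 - 21}} = \left(34 - 18\right)^{2} - \frac{1}{\left(-2 - 136\right) + \frac{7 \left(-36 + 21\right)}{7}} = \left(34 - 18\right)^{2} - \frac{1}{-138 + 7 \cdot \frac{1}{7} \left(-15\right)} = 16^{2} - \frac{1}{-138 - 15} = 256 - \frac{1}{-153} = 256 - - \frac{1}{153} = 256 + \frac{1}{153} = \frac{39169}{153}$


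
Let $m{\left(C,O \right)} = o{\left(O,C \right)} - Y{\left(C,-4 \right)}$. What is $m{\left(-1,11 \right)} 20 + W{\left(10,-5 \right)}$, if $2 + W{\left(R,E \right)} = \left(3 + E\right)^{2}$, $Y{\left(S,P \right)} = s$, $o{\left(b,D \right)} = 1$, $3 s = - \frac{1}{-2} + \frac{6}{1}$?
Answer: $- \frac{64}{3} \approx -21.333$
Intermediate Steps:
$s = \frac{13}{6}$ ($s = \frac{- \frac{1}{-2} + \frac{6}{1}}{3} = \frac{\left(-1\right) \left(- \frac{1}{2}\right) + 6 \cdot 1}{3} = \frac{\frac{1}{2} + 6}{3} = \frac{1}{3} \cdot \frac{13}{2} = \frac{13}{6} \approx 2.1667$)
$Y{\left(S,P \right)} = \frac{13}{6}$
$m{\left(C,O \right)} = - \frac{7}{6}$ ($m{\left(C,O \right)} = 1 - \frac{13}{6} = - \frac{7}{6}$)
$W{\left(R,E \right)} = -2 + \left(3 + E\right)^{2}$
$m{\left(-1,11 \right)} 20 + W{\left(10,-5 \right)} = \left(- \frac{7}{6}\right) 20 - \left(2 - \left(3 - 5\right)^{2}\right) = - \frac{70}{3} - \left(2 - \left(-2\right)^{2}\right) = - \frac{70}{3} + \left(-2 + 4\right) = - \frac{70}{3} + 2 = - \frac{64}{3}$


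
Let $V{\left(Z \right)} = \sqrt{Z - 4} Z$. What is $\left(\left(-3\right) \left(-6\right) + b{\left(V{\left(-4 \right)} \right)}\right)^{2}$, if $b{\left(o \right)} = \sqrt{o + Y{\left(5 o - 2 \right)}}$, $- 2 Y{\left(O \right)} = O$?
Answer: $\left(18 + \sqrt{1 + 12 i \sqrt{2}}\right)^{2} \approx 433.0 + 118.79 i$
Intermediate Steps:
$Y{\left(O \right)} = - \frac{O}{2}$
$V{\left(Z \right)} = Z \sqrt{-4 + Z}$ ($V{\left(Z \right)} = \sqrt{-4 + Z} Z = Z \sqrt{-4 + Z}$)
$b{\left(o \right)} = \sqrt{1 - \frac{3 o}{2}}$ ($b{\left(o \right)} = \sqrt{o - \frac{5 o - 2}{2}} = \sqrt{o - \frac{-2 + 5 o}{2}} = \sqrt{o - \left(-1 + \frac{5 o}{2}\right)} = \sqrt{1 - \frac{3 o}{2}}$)
$\left(\left(-3\right) \left(-6\right) + b{\left(V{\left(-4 \right)} \right)}\right)^{2} = \left(\left(-3\right) \left(-6\right) + \frac{\sqrt{4 - 6 \left(- 4 \sqrt{-4 - 4}\right)}}{2}\right)^{2} = \left(18 + \frac{\sqrt{4 - 6 \left(- 4 \sqrt{-8}\right)}}{2}\right)^{2} = \left(18 + \frac{\sqrt{4 - 6 \left(- 4 \cdot 2 i \sqrt{2}\right)}}{2}\right)^{2} = \left(18 + \frac{\sqrt{4 - 6 \left(- 8 i \sqrt{2}\right)}}{2}\right)^{2} = \left(18 + \frac{\sqrt{4 + 48 i \sqrt{2}}}{2}\right)^{2}$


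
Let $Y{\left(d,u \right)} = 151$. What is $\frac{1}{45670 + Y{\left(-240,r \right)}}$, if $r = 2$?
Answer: $\frac{1}{45821} \approx 2.1824 \cdot 10^{-5}$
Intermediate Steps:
$\frac{1}{45670 + Y{\left(-240,r \right)}} = \frac{1}{45670 + 151} = \frac{1}{45821}$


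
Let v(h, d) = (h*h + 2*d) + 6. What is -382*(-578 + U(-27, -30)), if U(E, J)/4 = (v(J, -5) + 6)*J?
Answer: 41568476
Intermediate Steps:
v(h, d) = 6 + h² + 2*d (v(h, d) = (h² + 2*d) + 6 = 6 + h² + 2*d)
U(E, J) = 4*J*(2 + J²) (U(E, J) = 4*(((6 + J² + 2*(-5)) + 6)*J) = 4*(((6 + J² - 10) + 6)*J) = 4*(((-4 + J²) + 6)*J) = 4*((2 + J²)*J) = 4*(J*(2 + J²)) = 4*J*(2 + J²))
-382*(-578 + U(-27, -30)) = -382*(-578 + 4*(-30)*(2 + (-30)²)) = -382*(-578 + 4*(-30)*(2 + 900)) = -382*(-578 + 4*(-30)*902) = -382*(-578 - 108240) = -382*(-108818) = 41568476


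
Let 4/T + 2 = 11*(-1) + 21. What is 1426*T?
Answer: 713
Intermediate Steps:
T = ½ (T = 4/(-2 + (11*(-1) + 21)) = 4/(-2 + (-11 + 21)) = 4/(-2 + 10) = 4/8 = 4*(⅛) = ½ ≈ 0.50000)
1426*T = 1426*(½) = 713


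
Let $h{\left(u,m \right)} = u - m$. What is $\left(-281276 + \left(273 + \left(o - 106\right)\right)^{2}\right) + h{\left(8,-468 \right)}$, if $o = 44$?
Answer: $-236279$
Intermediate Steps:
$\left(-281276 + \left(273 + \left(o - 106\right)\right)^{2}\right) + h{\left(8,-468 \right)} = \left(-281276 + \left(273 + \left(44 - 106\right)\right)^{2}\right) + \left(8 - -468\right) = \left(-281276 + \left(273 + \left(44 - 106\right)\right)^{2}\right) + \left(8 + 468\right) = \left(-281276 + \left(273 - 62\right)^{2}\right) + 476 = \left(-281276 + 211^{2}\right) + 476 = \left(-281276 + 44521\right) + 476 = -236755 + 476 = -236279$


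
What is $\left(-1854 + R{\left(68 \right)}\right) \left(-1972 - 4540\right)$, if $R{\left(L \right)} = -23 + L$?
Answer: $11780208$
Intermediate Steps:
$\left(-1854 + R{\left(68 \right)}\right) \left(-1972 - 4540\right) = \left(-1854 + \left(-23 + 68\right)\right) \left(-1972 - 4540\right) = \left(-1854 + 45\right) \left(-6512\right) = \left(-1809\right) \left(-6512\right) = 11780208$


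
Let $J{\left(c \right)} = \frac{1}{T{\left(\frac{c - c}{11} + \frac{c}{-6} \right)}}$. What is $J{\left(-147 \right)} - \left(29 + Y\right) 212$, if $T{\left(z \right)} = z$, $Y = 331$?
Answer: $- \frac{3739678}{49} \approx -76320.0$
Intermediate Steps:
$J{\left(c \right)} = - \frac{6}{c}$ ($J{\left(c \right)} = \frac{1}{\frac{c - c}{11} + \frac{c}{-6}} = \frac{1}{0 \cdot \frac{1}{11} + c \left(- \frac{1}{6}\right)} = \frac{1}{0 - \frac{c}{6}} = \frac{1}{\left(- \frac{1}{6}\right) c} = - \frac{6}{c}$)
$J{\left(-147 \right)} - \left(29 + Y\right) 212 = - \frac{6}{-147} - \left(29 + 331\right) 212 = \left(-6\right) \left(- \frac{1}{147}\right) - 360 \cdot 212 = \frac{2}{49} - 76320 = - \frac{3739678}{49}$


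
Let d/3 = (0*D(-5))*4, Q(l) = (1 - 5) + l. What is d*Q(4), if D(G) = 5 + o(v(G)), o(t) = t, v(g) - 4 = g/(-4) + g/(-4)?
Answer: 0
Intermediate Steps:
v(g) = 4 - g/2 (v(g) = 4 + (g/(-4) + g/(-4)) = 4 + (g*(-¼) + g*(-¼)) = 4 + (-g/4 - g/4) = 4 - g/2)
Q(l) = -4 + l
D(G) = 9 - G/2 (D(G) = 5 + (4 - G/2) = 9 - G/2)
d = 0 (d = 3*((0*(9 - ½*(-5)))*4) = 3*((0*(9 + 5/2))*4) = 3*((0*(23/2))*4) = 3*(0*4) = 3*0 = 0)
d*Q(4) = 0*(-4 + 4) = 0*0 = 0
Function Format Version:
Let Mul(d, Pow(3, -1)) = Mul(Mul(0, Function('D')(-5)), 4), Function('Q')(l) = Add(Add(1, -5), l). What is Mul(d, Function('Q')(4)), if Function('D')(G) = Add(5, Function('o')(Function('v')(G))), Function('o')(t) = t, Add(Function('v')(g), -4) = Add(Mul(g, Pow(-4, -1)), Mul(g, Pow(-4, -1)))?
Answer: 0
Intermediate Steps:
Function('v')(g) = Add(4, Mul(Rational(-1, 2), g)) (Function('v')(g) = Add(4, Add(Mul(g, Pow(-4, -1)), Mul(g, Pow(-4, -1)))) = Add(4, Add(Mul(g, Rational(-1, 4)), Mul(g, Rational(-1, 4)))) = Add(4, Add(Mul(Rational(-1, 4), g), Mul(Rational(-1, 4), g))) = Add(4, Mul(Rational(-1, 2), g)))
Function('Q')(l) = Add(-4, l)
Function('D')(G) = Add(9, Mul(Rational(-1, 2), G)) (Function('D')(G) = Add(5, Add(4, Mul(Rational(-1, 2), G))) = Add(9, Mul(Rational(-1, 2), G)))
d = 0 (d = Mul(3, Mul(Mul(0, Add(9, Mul(Rational(-1, 2), -5))), 4)) = Mul(3, Mul(Mul(0, Add(9, Rational(5, 2))), 4)) = Mul(3, Mul(Mul(0, Rational(23, 2)), 4)) = Mul(3, Mul(0, 4)) = Mul(3, 0) = 0)
Mul(d, Function('Q')(4)) = Mul(0, Add(-4, 4)) = Mul(0, 0) = 0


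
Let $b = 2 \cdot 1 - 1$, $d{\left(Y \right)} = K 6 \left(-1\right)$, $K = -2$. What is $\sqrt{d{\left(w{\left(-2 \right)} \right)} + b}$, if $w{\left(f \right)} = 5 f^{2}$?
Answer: $\sqrt{13} \approx 3.6056$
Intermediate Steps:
$d{\left(Y \right)} = 12$ ($d{\left(Y \right)} = \left(-2\right) 6 \left(-1\right) = \left(-12\right) \left(-1\right) = 12$)
$b = 1$ ($b = 2 - 1 = 1$)
$\sqrt{d{\left(w{\left(-2 \right)} \right)} + b} = \sqrt{12 + 1} = \sqrt{13}$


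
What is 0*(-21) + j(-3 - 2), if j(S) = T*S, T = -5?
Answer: 25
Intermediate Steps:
j(S) = -5*S
0*(-21) + j(-3 - 2) = 0*(-21) - 5*(-3 - 2) = 0 - 5*(-5) = 0 + 25 = 25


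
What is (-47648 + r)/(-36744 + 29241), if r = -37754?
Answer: 85402/7503 ≈ 11.382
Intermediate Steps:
(-47648 + r)/(-36744 + 29241) = (-47648 - 37754)/(-36744 + 29241) = -85402/(-7503) = -85402*(-1/7503) = 85402/7503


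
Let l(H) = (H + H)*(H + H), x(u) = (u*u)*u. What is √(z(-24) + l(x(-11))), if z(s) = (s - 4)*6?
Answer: 2*√1771519 ≈ 2662.0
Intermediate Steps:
x(u) = u³ (x(u) = u²*u = u³)
l(H) = 4*H² (l(H) = (2*H)*(2*H) = 4*H²)
z(s) = -24 + 6*s (z(s) = (-4 + s)*6 = -24 + 6*s)
√(z(-24) + l(x(-11))) = √((-24 + 6*(-24)) + 4*((-11)³)²) = √((-24 - 144) + 4*(-1331)²) = √(-168 + 4*1771561) = √(-168 + 7086244) = √7086076 = 2*√1771519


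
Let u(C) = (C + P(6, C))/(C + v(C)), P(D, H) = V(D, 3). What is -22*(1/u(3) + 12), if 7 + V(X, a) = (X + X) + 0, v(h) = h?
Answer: -561/2 ≈ -280.50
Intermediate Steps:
V(X, a) = -7 + 2*X (V(X, a) = -7 + ((X + X) + 0) = -7 + (2*X + 0) = -7 + 2*X)
P(D, H) = -7 + 2*D
u(C) = (5 + C)/(2*C) (u(C) = (C + (-7 + 2*6))/(C + C) = (C + (-7 + 12))/((2*C)) = (C + 5)*(1/(2*C)) = (5 + C)*(1/(2*C)) = (5 + C)/(2*C))
-22*(1/u(3) + 12) = -22*(1/((½)*(5 + 3)/3) + 12) = -22*(1/((½)*(⅓)*8) + 12) = -22*(1/(4/3) + 12) = -22*(¾ + 12) = -22*51/4 = -561/2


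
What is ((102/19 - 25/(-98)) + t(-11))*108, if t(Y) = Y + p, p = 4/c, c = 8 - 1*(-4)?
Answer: -507078/931 ≈ -544.66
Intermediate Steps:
c = 12 (c = 8 + 4 = 12)
p = ⅓ (p = 4/12 = 4*(1/12) = ⅓ ≈ 0.33333)
t(Y) = ⅓ + Y (t(Y) = Y + ⅓ = ⅓ + Y)
((102/19 - 25/(-98)) + t(-11))*108 = ((102/19 - 25/(-98)) + (⅓ - 11))*108 = ((102*(1/19) - 25*(-1/98)) - 32/3)*108 = ((102/19 + 25/98) - 32/3)*108 = (10471/1862 - 32/3)*108 = -28171/5586*108 = -507078/931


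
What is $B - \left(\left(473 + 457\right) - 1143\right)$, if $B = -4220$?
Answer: $-4007$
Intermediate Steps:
$B - \left(\left(473 + 457\right) - 1143\right) = -4220 - \left(\left(473 + 457\right) - 1143\right) = -4220 - \left(930 - 1143\right) = -4220 - -213 = -4220 + 213 = -4007$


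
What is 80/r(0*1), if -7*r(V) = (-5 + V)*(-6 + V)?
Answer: -56/3 ≈ -18.667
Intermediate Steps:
r(V) = -(-6 + V)*(-5 + V)/7 (r(V) = -(-5 + V)*(-6 + V)/7 = -(-6 + V)*(-5 + V)/7)
80/r(0*1) = 80/(-30/7 - (0*1)**2/7 + 11*(0*1)/7) = 80/(-30/7 - 1/7*0**2 + (11/7)*0) = 80/(-30/7 - 1/7*0 + 0) = 80/(-30/7 + 0 + 0) = 80/(-30/7) = 80*(-7/30) = -56/3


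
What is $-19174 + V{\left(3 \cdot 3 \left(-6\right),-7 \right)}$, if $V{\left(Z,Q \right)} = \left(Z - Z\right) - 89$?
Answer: $-19263$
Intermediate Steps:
$V{\left(Z,Q \right)} = -89$ ($V{\left(Z,Q \right)} = 0 - 89 = -89$)
$-19174 + V{\left(3 \cdot 3 \left(-6\right),-7 \right)} = -19174 - 89 = -19263$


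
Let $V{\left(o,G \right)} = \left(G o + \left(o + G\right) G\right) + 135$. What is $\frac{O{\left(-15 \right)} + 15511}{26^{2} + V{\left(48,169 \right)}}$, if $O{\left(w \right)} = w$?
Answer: $\frac{3874}{11399} \approx 0.33985$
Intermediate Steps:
$V{\left(o,G \right)} = 135 + G o + G \left(G + o\right)$ ($V{\left(o,G \right)} = \left(G o + \left(G + o\right) G\right) + 135 = \left(G o + G \left(G + o\right)\right) + 135 = 135 + G o + G \left(G + o\right)$)
$\frac{O{\left(-15 \right)} + 15511}{26^{2} + V{\left(48,169 \right)}} = \frac{-15 + 15511}{26^{2} + \left(135 + 169^{2} + 2 \cdot 169 \cdot 48\right)} = \frac{15496}{676 + \left(135 + 28561 + 16224\right)} = \frac{15496}{676 + 44920} = \frac{15496}{45596} = 15496 \cdot \frac{1}{45596} = \frac{3874}{11399}$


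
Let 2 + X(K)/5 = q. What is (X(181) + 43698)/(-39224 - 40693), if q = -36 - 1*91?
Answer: -14351/26639 ≈ -0.53872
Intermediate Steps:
q = -127 (q = -36 - 91 = -127)
X(K) = -645 (X(K) = -10 + 5*(-127) = -10 - 635 = -645)
(X(181) + 43698)/(-39224 - 40693) = (-645 + 43698)/(-39224 - 40693) = 43053/(-79917) = 43053*(-1/79917) = -14351/26639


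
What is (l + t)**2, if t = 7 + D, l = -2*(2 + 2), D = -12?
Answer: 169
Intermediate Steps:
l = -8 (l = -2*4 = -8)
t = -5 (t = 7 - 12 = -5)
(l + t)**2 = (-8 - 5)**2 = (-13)**2 = 169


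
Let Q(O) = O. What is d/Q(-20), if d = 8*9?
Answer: -18/5 ≈ -3.6000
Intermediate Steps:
d = 72
d/Q(-20) = 72/(-20) = 72*(-1/20) = -18/5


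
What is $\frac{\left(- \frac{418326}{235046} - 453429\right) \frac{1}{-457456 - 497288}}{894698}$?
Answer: $\frac{8881424255}{16731505597124696} \approx 5.3082 \cdot 10^{-7}$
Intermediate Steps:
$\frac{\left(- \frac{418326}{235046} - 453429\right) \frac{1}{-457456 - 497288}}{894698} = \frac{\left(-418326\right) \frac{1}{235046} - 453429}{-954744} \cdot \frac{1}{894698} = \left(- \frac{209163}{117523} - 453429\right) \left(- \frac{1}{954744}\right) \frac{1}{894698} = \left(- \frac{53288545530}{117523}\right) \left(- \frac{1}{954744}\right) \frac{1}{894698} = \frac{8881424255}{18700729852} \cdot \frac{1}{894698} = \frac{8881424255}{16731505597124696}$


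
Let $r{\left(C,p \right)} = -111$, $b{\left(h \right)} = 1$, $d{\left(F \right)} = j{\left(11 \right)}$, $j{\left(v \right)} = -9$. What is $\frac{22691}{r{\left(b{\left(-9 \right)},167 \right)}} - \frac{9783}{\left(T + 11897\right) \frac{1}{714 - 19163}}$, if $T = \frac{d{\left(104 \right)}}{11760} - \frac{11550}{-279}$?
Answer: $\frac{7204841120100389}{483101086551} \approx 14914.0$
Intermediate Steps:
$d{\left(F \right)} = -9$
$T = \frac{15091721}{364560}$ ($T = - \frac{9}{11760} - \frac{11550}{-279} = \left(-9\right) \frac{1}{11760} - - \frac{3850}{93} = - \frac{3}{3920} + \frac{3850}{93} = \frac{15091721}{364560} \approx 41.397$)
$\frac{22691}{r{\left(b{\left(-9 \right)},167 \right)}} - \frac{9783}{\left(T + 11897\right) \frac{1}{714 - 19163}} = \frac{22691}{-111} - \frac{9783}{\left(\frac{15091721}{364560} + 11897\right) \frac{1}{714 - 19163}} = 22691 \left(- \frac{1}{111}\right) - \frac{9783}{\frac{4352262041}{364560} \frac{1}{-18449}} = - \frac{22691}{111} - \frac{9783}{\frac{4352262041}{364560} \left(- \frac{1}{18449}\right)} = - \frac{22691}{111} - \frac{9783}{- \frac{4352262041}{6725767440}} = - \frac{22691}{111} - - \frac{65798182865520}{4352262041} = - \frac{22691}{111} + \frac{65798182865520}{4352262041} = \frac{7204841120100389}{483101086551}$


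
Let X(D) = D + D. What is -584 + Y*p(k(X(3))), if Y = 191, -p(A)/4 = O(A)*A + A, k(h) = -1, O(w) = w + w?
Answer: -1348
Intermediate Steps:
O(w) = 2*w
X(D) = 2*D
p(A) = -8*A² - 4*A (p(A) = -4*((2*A)*A + A) = -4*(2*A² + A) = -4*(A + 2*A²) = -8*A² - 4*A)
-584 + Y*p(k(X(3))) = -584 + 191*(-4*(-1)*(1 + 2*(-1))) = -584 + 191*(-4*(-1)*(1 - 2)) = -584 + 191*(-4*(-1)*(-1)) = -584 + 191*(-4) = -584 - 764 = -1348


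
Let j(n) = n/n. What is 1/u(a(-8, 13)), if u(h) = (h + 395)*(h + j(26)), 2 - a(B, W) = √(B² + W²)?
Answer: -89/2203264 - 25*√233/2203264 ≈ -0.00021360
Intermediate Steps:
j(n) = 1
a(B, W) = 2 - √(B² + W²)
u(h) = (1 + h)*(395 + h) (u(h) = (h + 395)*(h + 1) = (395 + h)*(1 + h) = (1 + h)*(395 + h))
1/u(a(-8, 13)) = 1/(395 + (2 - √((-8)² + 13²))² + 396*(2 - √((-8)² + 13²))) = 1/(395 + (2 - √(64 + 169))² + 396*(2 - √(64 + 169))) = 1/(395 + (2 - √233)² + 396*(2 - √233)) = 1/(395 + (2 - √233)² + (792 - 396*√233)) = 1/(1187 + (2 - √233)² - 396*√233)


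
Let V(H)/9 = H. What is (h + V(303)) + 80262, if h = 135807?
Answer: 218796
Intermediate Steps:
V(H) = 9*H
(h + V(303)) + 80262 = (135807 + 9*303) + 80262 = (135807 + 2727) + 80262 = 138534 + 80262 = 218796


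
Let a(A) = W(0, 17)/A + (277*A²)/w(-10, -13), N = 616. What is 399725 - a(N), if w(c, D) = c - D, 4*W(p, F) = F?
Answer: -256034577619/7392 ≈ -3.4637e+7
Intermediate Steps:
W(p, F) = F/4
a(A) = 17/(4*A) + 277*A²/3 (a(A) = ((¼)*17)/A + (277*A²)/(-10 - 1*(-13)) = 17/(4*A) + (277*A²)/(-10 + 13) = 17/(4*A) + (277*A²)/3 = 17/(4*A) + (277*A²)*(⅓) = 17/(4*A) + 277*A²/3)
399725 - a(N) = 399725 - (51 + 1108*616³)/(12*616) = 399725 - (51 + 1108*233744896)/(12*616) = 399725 - (51 + 258989344768)/(12*616) = 399725 - 258989344819/(12*616) = 399725 - 1*258989344819/7392 = 399725 - 258989344819/7392 = -256034577619/7392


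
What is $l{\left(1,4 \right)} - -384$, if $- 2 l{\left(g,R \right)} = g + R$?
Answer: $\frac{763}{2} \approx 381.5$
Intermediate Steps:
$l{\left(g,R \right)} = - \frac{R}{2} - \frac{g}{2}$ ($l{\left(g,R \right)} = - \frac{g + R}{2} = - \frac{R + g}{2} = - \frac{R}{2} - \frac{g}{2}$)
$l{\left(1,4 \right)} - -384 = \left(\left(- \frac{1}{2}\right) 4 - \frac{1}{2}\right) - -384 = \left(-2 - \frac{1}{2}\right) + 384 = - \frac{5}{2} + 384 = \frac{763}{2}$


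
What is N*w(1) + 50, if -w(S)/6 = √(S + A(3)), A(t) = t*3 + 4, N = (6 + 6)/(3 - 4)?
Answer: 50 + 72*√14 ≈ 319.40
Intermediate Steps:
N = -12 (N = 12/(-1) = -1*12 = -12)
A(t) = 4 + 3*t (A(t) = 3*t + 4 = 4 + 3*t)
w(S) = -6*√(13 + S) (w(S) = -6*√(S + (4 + 3*3)) = -6*√(S + (4 + 9)) = -6*√(S + 13) = -6*√(13 + S))
N*w(1) + 50 = -(-72)*√(13 + 1) + 50 = -(-72)*√14 + 50 = 72*√14 + 50 = 50 + 72*√14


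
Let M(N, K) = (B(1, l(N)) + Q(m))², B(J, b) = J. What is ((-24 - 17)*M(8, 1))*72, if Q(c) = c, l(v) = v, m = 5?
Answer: -106272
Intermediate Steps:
M(N, K) = 36 (M(N, K) = (1 + 5)² = 6² = 36)
((-24 - 17)*M(8, 1))*72 = ((-24 - 17)*36)*72 = -41*36*72 = -1476*72 = -106272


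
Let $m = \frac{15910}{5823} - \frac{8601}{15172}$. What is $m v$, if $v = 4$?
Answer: $\frac{191302897}{22086639} \approx 8.6615$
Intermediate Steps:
$m = \frac{191302897}{88346556}$ ($m = 15910 \cdot \frac{1}{5823} - \frac{8601}{15172} = \frac{15910}{5823} - \frac{8601}{15172} = \frac{191302897}{88346556} \approx 2.1654$)
$m v = \frac{191302897}{88346556} \cdot 4 = \frac{191302897}{22086639}$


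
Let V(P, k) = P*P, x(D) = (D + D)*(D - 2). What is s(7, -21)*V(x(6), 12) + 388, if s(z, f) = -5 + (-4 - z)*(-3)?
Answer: 64900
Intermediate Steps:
s(z, f) = 7 + 3*z (s(z, f) = -5 + (12 + 3*z) = 7 + 3*z)
x(D) = 2*D*(-2 + D) (x(D) = (2*D)*(-2 + D) = 2*D*(-2 + D))
V(P, k) = P²
s(7, -21)*V(x(6), 12) + 388 = (7 + 3*7)*(2*6*(-2 + 6))² + 388 = (7 + 21)*(2*6*4)² + 388 = 28*48² + 388 = 28*2304 + 388 = 64512 + 388 = 64900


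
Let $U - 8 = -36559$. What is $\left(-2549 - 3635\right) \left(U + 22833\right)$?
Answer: $84832112$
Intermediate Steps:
$U = -36551$ ($U = 8 - 36559 = -36551$)
$\left(-2549 - 3635\right) \left(U + 22833\right) = \left(-2549 - 3635\right) \left(-36551 + 22833\right) = \left(-6184\right) \left(-13718\right) = 84832112$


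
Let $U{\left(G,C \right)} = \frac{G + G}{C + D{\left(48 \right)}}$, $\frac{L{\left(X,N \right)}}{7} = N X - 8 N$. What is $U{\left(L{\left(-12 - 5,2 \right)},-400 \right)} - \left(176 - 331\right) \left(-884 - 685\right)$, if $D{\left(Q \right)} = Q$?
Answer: $- \frac{21400985}{88} \approx -2.4319 \cdot 10^{5}$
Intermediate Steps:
$L{\left(X,N \right)} = - 56 N + 7 N X$ ($L{\left(X,N \right)} = 7 \left(N X - 8 N\right) = 7 \left(- 8 N + N X\right) = - 56 N + 7 N X$)
$U{\left(G,C \right)} = \frac{2 G}{48 + C}$ ($U{\left(G,C \right)} = \frac{G + G}{C + 48} = \frac{2 G}{48 + C}$)
$U{\left(L{\left(-12 - 5,2 \right)},-400 \right)} - \left(176 - 331\right) \left(-884 - 685\right) = \frac{2 \cdot 7 \cdot 2 \left(-8 - 17\right)}{48 - 400} - \left(176 - 331\right) \left(-884 - 685\right) = \frac{2 \cdot 7 \cdot 2 \left(-8 - 17\right)}{-352} - \left(176 - 331\right) \left(-1569\right) = 2 \cdot 7 \cdot 2 \left(-8 - 17\right) \left(- \frac{1}{352}\right) - \left(-155\right) \left(-1569\right) = 2 \cdot 7 \cdot 2 \left(-25\right) \left(- \frac{1}{352}\right) - 243195 = 2 \left(-350\right) \left(- \frac{1}{352}\right) - 243195 = \frac{175}{88} - 243195 = - \frac{21400985}{88}$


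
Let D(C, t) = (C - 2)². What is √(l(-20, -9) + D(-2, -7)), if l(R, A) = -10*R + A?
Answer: 3*√23 ≈ 14.387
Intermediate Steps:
D(C, t) = (-2 + C)²
l(R, A) = A - 10*R
√(l(-20, -9) + D(-2, -7)) = √((-9 - 10*(-20)) + (-2 - 2)²) = √((-9 + 200) + (-4)²) = √(191 + 16) = √207 = 3*√23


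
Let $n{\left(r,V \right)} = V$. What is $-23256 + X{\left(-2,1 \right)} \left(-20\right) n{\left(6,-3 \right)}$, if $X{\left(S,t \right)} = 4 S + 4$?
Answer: $-23496$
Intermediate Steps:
$X{\left(S,t \right)} = 4 + 4 S$
$-23256 + X{\left(-2,1 \right)} \left(-20\right) n{\left(6,-3 \right)} = -23256 + \left(4 + 4 \left(-2\right)\right) \left(-20\right) \left(-3\right) = -23256 + \left(4 - 8\right) \left(-20\right) \left(-3\right) = -23256 + \left(-4\right) \left(-20\right) \left(-3\right) = -23256 + 80 \left(-3\right) = -23256 - 240 = -23496$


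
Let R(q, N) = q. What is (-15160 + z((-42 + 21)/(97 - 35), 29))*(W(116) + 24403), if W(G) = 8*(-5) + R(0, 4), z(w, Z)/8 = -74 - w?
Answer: -11894698764/31 ≈ -3.8370e+8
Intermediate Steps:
z(w, Z) = -592 - 8*w (z(w, Z) = 8*(-74 - w) = -592 - 8*w)
W(G) = -40 (W(G) = 8*(-5) + 0 = -40 + 0 = -40)
(-15160 + z((-42 + 21)/(97 - 35), 29))*(W(116) + 24403) = (-15160 + (-592 - 8*(-42 + 21)/(97 - 35)))*(-40 + 24403) = (-15160 + (-592 - (-168)/62))*24363 = (-15160 + (-592 - 8*(-21/62)))*24363 = (-15160 + (-592 + 84/31))*24363 = (-15160 - 18268/31)*24363 = -488228/31*24363 = -11894698764/31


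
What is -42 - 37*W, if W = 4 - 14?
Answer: 328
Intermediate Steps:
W = -10
-42 - 37*W = -42 - 37*(-10) = -42 + 370 = 328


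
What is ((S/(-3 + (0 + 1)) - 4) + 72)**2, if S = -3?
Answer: 19321/4 ≈ 4830.3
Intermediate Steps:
((S/(-3 + (0 + 1)) - 4) + 72)**2 = ((-3/(-3 + (0 + 1)) - 4) + 72)**2 = ((-3/(-3 + 1) - 4) + 72)**2 = ((-3/(-2) - 4) + 72)**2 = ((-3*(-1/2) - 4) + 72)**2 = ((3/2 - 4) + 72)**2 = (-5/2 + 72)**2 = (139/2)**2 = 19321/4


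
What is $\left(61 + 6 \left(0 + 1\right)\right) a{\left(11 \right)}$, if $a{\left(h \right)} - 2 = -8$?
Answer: $-402$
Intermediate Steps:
$a{\left(h \right)} = -6$ ($a{\left(h \right)} = 2 - 8 = -6$)
$\left(61 + 6 \left(0 + 1\right)\right) a{\left(11 \right)} = \left(61 + 6 \left(0 + 1\right)\right) \left(-6\right) = \left(61 + 6 \cdot 1\right) \left(-6\right) = \left(61 + 6\right) \left(-6\right) = 67 \left(-6\right) = -402$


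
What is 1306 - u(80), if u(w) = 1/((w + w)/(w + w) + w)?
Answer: 105785/81 ≈ 1306.0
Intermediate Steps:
u(w) = 1/(1 + w) (u(w) = 1/((2*w)/((2*w)) + w) = 1/((2*w)*(1/(2*w)) + w) = 1/(1 + w))
1306 - u(80) = 1306 - 1/(1 + 80) = 1306 - 1/81 = 105785/81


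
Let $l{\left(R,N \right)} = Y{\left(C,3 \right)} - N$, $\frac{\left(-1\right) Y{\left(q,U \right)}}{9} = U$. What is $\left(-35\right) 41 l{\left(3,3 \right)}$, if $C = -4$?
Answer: $43050$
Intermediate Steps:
$Y{\left(q,U \right)} = - 9 U$
$l{\left(R,N \right)} = -27 - N$ ($l{\left(R,N \right)} = \left(-9\right) 3 - N = -27 - N$)
$\left(-35\right) 41 l{\left(3,3 \right)} = \left(-35\right) 41 \left(-27 - 3\right) = - 1435 \left(-27 - 3\right) = \left(-1435\right) \left(-30\right) = 43050$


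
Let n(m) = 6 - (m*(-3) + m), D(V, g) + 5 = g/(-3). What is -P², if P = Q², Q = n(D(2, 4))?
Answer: -160000/81 ≈ -1975.3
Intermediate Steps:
D(V, g) = -5 - g/3 (D(V, g) = -5 + g/(-3) = -5 + g*(-⅓) = -5 - g/3)
n(m) = 6 + 2*m (n(m) = 6 - (-3*m + m) = 6 - (-2)*m = 6 + 2*m)
Q = -20/3 (Q = 6 + 2*(-5 - ⅓*4) = 6 + 2*(-5 - 4/3) = 6 + 2*(-19/3) = 6 - 38/3 = -20/3 ≈ -6.6667)
P = 400/9 (P = (-20/3)² = 400/9 ≈ 44.444)
-P² = -(400/9)² = -1*160000/81 = -160000/81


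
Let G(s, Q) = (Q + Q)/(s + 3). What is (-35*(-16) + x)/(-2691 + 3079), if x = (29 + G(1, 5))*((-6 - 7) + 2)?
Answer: 427/776 ≈ 0.55026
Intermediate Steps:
G(s, Q) = 2*Q/(3 + s) (G(s, Q) = (2*Q)/(3 + s) = 2*Q/(3 + s))
x = -693/2 (x = (29 + 2*5/(3 + 1))*((-6 - 7) + 2) = (29 + 2*5/4)*(-13 + 2) = (29 + 2*5*(1/4))*(-11) = (29 + 5/2)*(-11) = (63/2)*(-11) = -693/2 ≈ -346.50)
(-35*(-16) + x)/(-2691 + 3079) = (-35*(-16) - 693/2)/(-2691 + 3079) = (560 - 693/2)/388 = (427/2)*(1/388) = 427/776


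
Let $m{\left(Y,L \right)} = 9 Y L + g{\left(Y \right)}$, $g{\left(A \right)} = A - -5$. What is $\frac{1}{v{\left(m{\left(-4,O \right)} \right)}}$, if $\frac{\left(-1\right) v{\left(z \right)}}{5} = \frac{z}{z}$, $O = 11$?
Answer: $- \frac{1}{5} \approx -0.2$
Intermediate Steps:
$g{\left(A \right)} = 5 + A$ ($g{\left(A \right)} = A + 5 = 5 + A$)
$m{\left(Y,L \right)} = 5 + Y + 9 L Y$ ($m{\left(Y,L \right)} = 9 Y L + \left(5 + Y\right) = 9 L Y + \left(5 + Y\right) = 5 + Y + 9 L Y$)
$v{\left(z \right)} = -5$ ($v{\left(z \right)} = - 5 \frac{z}{z} = \left(-5\right) 1 = -5$)
$\frac{1}{v{\left(m{\left(-4,O \right)} \right)}} = \frac{1}{-5} = - \frac{1}{5}$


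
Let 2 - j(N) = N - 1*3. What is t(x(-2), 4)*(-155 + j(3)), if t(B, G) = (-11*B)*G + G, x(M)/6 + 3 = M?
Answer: -202572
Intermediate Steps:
j(N) = 5 - N (j(N) = 2 - (N - 1*3) = 2 - (N - 3) = 2 - (-3 + N) = 2 + (3 - N) = 5 - N)
x(M) = -18 + 6*M
t(B, G) = G - 11*B*G (t(B, G) = -11*B*G + G = G - 11*B*G)
t(x(-2), 4)*(-155 + j(3)) = (4*(1 - 11*(-18 + 6*(-2))))*(-155 + (5 - 1*3)) = (4*(1 - 11*(-18 - 12)))*(-155 + (5 - 3)) = (4*(1 - 11*(-30)))*(-155 + 2) = (4*(1 + 330))*(-153) = (4*331)*(-153) = 1324*(-153) = -202572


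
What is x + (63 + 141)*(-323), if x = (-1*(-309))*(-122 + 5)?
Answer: -102045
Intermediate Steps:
x = -36153 (x = 309*(-117) = -36153)
x + (63 + 141)*(-323) = -36153 + (63 + 141)*(-323) = -36153 + 204*(-323) = -36153 - 65892 = -102045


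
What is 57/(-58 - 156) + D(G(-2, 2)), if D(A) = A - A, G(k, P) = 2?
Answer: -57/214 ≈ -0.26636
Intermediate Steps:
D(A) = 0
57/(-58 - 156) + D(G(-2, 2)) = 57/(-58 - 156) + 0 = 57/(-214) + 0 = 57*(-1/214) + 0 = -57/214 + 0 = -57/214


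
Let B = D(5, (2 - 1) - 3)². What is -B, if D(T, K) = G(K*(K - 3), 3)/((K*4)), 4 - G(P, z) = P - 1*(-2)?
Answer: -1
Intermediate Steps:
G(P, z) = 2 - P (G(P, z) = 4 - (P - 1*(-2)) = 4 - (P + 2) = 4 - (2 + P) = 4 + (-2 - P) = 2 - P)
D(T, K) = (2 - K*(-3 + K))/(4*K) (D(T, K) = (2 - K*(K - 3))/((K*4)) = (2 - K*(-3 + K))/((4*K)) = (2 - K*(-3 + K))*(1/(4*K)) = (2 - K*(-3 + K))/(4*K))
B = 1 (B = ((2 - ((2 - 1) - 3)*(-3 + ((2 - 1) - 3)))/(4*((2 - 1) - 3)))² = ((2 - (1 - 3)*(-3 + (1 - 3)))/(4*(1 - 3)))² = ((¼)*(2 - 1*(-2)*(-3 - 2))/(-2))² = ((¼)*(-½)*(2 - 1*(-2)*(-5)))² = ((¼)*(-½)*(2 - 10))² = ((¼)*(-½)*(-8))² = 1² = 1)
-B = -1*1 = -1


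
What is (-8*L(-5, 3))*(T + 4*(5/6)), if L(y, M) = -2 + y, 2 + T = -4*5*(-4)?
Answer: 13664/3 ≈ 4554.7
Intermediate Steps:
T = 78 (T = -2 - 4*5*(-4) = -2 - 20*(-4) = -2 + 80 = 78)
(-8*L(-5, 3))*(T + 4*(5/6)) = (-8*(-2 - 5))*(78 + 4*(5/6)) = (-8*(-7))*(78 + 4*(5*(1/6))) = 56*(78 + 4*(5/6)) = 56*(78 + 10/3) = 56*(244/3) = 13664/3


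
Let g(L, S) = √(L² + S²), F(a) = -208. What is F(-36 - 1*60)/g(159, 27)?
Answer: -104*√10/255 ≈ -1.2897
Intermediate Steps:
F(-36 - 1*60)/g(159, 27) = -208/√(159² + 27²) = -208/√(25281 + 729) = -208*√10/510 = -104*√10/255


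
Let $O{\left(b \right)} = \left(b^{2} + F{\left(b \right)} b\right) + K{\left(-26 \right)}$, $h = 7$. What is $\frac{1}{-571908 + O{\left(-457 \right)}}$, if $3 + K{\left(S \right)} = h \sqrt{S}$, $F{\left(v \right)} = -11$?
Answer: $- \frac{358035}{128189062499} - \frac{7 i \sqrt{26}}{128189062499} \approx -2.793 \cdot 10^{-6} - 2.7844 \cdot 10^{-10} i$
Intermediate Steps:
$K{\left(S \right)} = -3 + 7 \sqrt{S}$
$O{\left(b \right)} = -3 + b^{2} - 11 b + 7 i \sqrt{26}$ ($O{\left(b \right)} = \left(b^{2} - 11 b\right) - \left(3 - 7 \sqrt{-26}\right) = \left(b^{2} - 11 b\right) - \left(3 - 7 i \sqrt{26}\right) = -3 + b^{2} - 11 b + 7 i \sqrt{26}$)
$\frac{1}{-571908 + O{\left(-457 \right)}} = \frac{1}{-571908 + \left(-3 + \left(-457\right)^{2} - -5027 + 7 i \sqrt{26}\right)} = \frac{1}{-571908 + \left(-3 + 208849 + 5027 + 7 i \sqrt{26}\right)} = \frac{1}{-571908 + \left(213873 + 7 i \sqrt{26}\right)} = \frac{1}{-358035 + 7 i \sqrt{26}}$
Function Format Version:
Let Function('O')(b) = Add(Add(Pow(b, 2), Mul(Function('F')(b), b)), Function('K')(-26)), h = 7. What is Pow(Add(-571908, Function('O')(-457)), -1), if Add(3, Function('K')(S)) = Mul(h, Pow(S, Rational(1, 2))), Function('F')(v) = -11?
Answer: Add(Rational(-358035, 128189062499), Mul(Rational(-7, 128189062499), I, Pow(26, Rational(1, 2)))) ≈ Add(-2.7930e-6, Mul(-2.7844e-10, I))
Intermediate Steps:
Function('K')(S) = Add(-3, Mul(7, Pow(S, Rational(1, 2))))
Function('O')(b) = Add(-3, Pow(b, 2), Mul(-11, b), Mul(7, I, Pow(26, Rational(1, 2)))) (Function('O')(b) = Add(Add(Pow(b, 2), Mul(-11, b)), Add(-3, Mul(7, Pow(-26, Rational(1, 2))))) = Add(Add(Pow(b, 2), Mul(-11, b)), Add(-3, Mul(7, Mul(I, Pow(26, Rational(1, 2)))))) = Add(Add(Pow(b, 2), Mul(-11, b)), Add(-3, Mul(7, I, Pow(26, Rational(1, 2))))) = Add(-3, Pow(b, 2), Mul(-11, b), Mul(7, I, Pow(26, Rational(1, 2)))))
Pow(Add(-571908, Function('O')(-457)), -1) = Pow(Add(-571908, Add(-3, Pow(-457, 2), Mul(-11, -457), Mul(7, I, Pow(26, Rational(1, 2))))), -1) = Pow(Add(-571908, Add(-3, 208849, 5027, Mul(7, I, Pow(26, Rational(1, 2))))), -1) = Pow(Add(-571908, Add(213873, Mul(7, I, Pow(26, Rational(1, 2))))), -1) = Pow(Add(-358035, Mul(7, I, Pow(26, Rational(1, 2)))), -1)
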